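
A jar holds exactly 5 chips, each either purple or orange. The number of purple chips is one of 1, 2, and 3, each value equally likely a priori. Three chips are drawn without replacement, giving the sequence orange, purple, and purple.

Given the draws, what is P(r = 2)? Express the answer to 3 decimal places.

0.333

Under each hypothesis, the probability of the observed sequence is: P(data | r = 1) = (4/5)(1/4)(0/3) = 0; P(data | r = 2) = (3/5)(2/4)(1/3) = 1/10; P(data | r = 3) = (2/5)(3/4)(2/3) = 1/5.
Multiplying each by its prior: 1/3 · 0 = 0, 1/3 · 1/10 = 1/30, 1/3 · 1/5 = 1/15; with total 1/10.
So P(r = 2 | data) = (1/30) / (1/10) = 1/3.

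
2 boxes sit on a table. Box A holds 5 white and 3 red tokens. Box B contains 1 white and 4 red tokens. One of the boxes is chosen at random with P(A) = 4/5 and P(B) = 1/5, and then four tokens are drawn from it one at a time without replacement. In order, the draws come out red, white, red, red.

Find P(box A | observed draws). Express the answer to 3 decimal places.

Under each hypothesis, the probability of the observed sequence is: P(data | box A) = (3/8)(5/7)(2/6)(1/5) = 1/56; P(data | box B) = (4/5)(1/4)(3/3)(2/2) = 1/5.
Weighting by the prior gives 4/5 · 1/56 = 1/70, 1/5 · 1/5 = 1/25; with total 19/350.
So P(box A | data) = (1/70) / (19/350) = 5/19.

0.263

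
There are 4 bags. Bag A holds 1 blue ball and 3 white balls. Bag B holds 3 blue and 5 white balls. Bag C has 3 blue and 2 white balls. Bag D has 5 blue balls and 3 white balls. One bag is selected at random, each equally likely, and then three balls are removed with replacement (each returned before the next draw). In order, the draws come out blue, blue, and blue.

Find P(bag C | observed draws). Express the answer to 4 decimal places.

0.4087

For each hypothesis, P(data | H) works out to: P(data | bag A) = (1/4)(1/4)(1/4) = 0.015625; P(data | bag B) = (3/8)(3/8)(3/8) = 0.052734; P(data | bag C) = (3/5)(3/5)(3/5) = 0.216; P(data | bag D) = (5/8)(5/8)(5/8) = 0.24414.
The prior-weighted likelihoods are 1/4 · 0.015625 = 0.0039062, 1/4 · 0.052734 = 0.013184, 1/4 · 0.216 = 0.054, 1/4 · 0.24414 = 0.061035; these sum to 0.13212.
Therefore the posterior P(bag C | data) = (0.054) / (0.13212) = 0.4087.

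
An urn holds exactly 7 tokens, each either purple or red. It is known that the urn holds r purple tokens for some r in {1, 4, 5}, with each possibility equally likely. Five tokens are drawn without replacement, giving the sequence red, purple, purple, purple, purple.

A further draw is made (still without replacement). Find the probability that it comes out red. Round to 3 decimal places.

For each hypothesis, P(data | H) works out to: P(data | r = 1) = (6/7)(1/6)(0/5) = 0; P(data | r = 4) = (3/7)(4/6)(3/5)(2/4)(1/3) = 1/35; P(data | r = 5) = (2/7)(5/6)(4/5)(3/4)(2/3) = 2/21.
Multiplying each by its prior: 1/3 · 0 = 0, 1/3 · 1/35 = 1/105, 1/3 · 2/21 = 2/63; with total 13/315.
Normalising, the posterior is P(r = 1 | data) = 0, P(r = 4 | data) = 3/13, P(r = 5 | data) = 10/13.
The predictive probability is P(red next | data) = (1)(3/13) + (1/2)(10/13) = 8/13.

0.615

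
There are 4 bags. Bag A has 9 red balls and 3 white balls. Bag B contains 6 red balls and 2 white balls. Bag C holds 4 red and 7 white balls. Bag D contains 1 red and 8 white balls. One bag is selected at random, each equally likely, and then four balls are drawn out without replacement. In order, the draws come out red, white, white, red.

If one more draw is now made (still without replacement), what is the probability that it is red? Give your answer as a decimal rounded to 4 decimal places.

0.6316

The likelihood of the observed sequence under each hypothesis: P(data | bag A) = (9/12)(3/11)(2/10)(8/9) = 2/55; P(data | bag B) = (6/8)(2/7)(1/6)(5/5) = 1/28; P(data | bag C) = (4/11)(7/10)(6/9)(3/8) = 7/110; P(data | bag D) = (1/9)(8/8)(7/7)(0/6) = 0.
Weighting by the prior gives 1/4 · 2/55 = 1/110, 1/4 · 1/28 = 1/112, 1/4 · 7/110 = 7/440, 1/4 · 0 = 0; summing to 19/560.
The posterior is then P(bag A | data) = 56/209, P(bag B | data) = 5/19, P(bag C | data) = 98/209, P(bag D | data) = 0.
So P(red next | data) = Σ P(red next | H) P(H | data) = (7/8)(56/209) + (1)(5/19) + (2/7)(98/209) = 12/19.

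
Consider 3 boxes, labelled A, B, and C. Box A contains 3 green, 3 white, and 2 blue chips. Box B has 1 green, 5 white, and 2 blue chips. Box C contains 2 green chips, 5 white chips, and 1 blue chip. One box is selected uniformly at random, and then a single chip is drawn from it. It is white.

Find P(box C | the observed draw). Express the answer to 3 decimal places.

0.385

Under each hypothesis, the probability of this draw is: P(data | box A) = (3/8) = 3/8; P(data | box B) = (5/8) = 5/8; P(data | box C) = (5/8) = 5/8.
Weighting by the prior gives 1/3 · 3/8 = 1/8, 1/3 · 5/8 = 5/24, 1/3 · 5/8 = 5/24; these sum to 13/24.
Hence P(box C | data) = (5/24) / (13/24) = 5/13.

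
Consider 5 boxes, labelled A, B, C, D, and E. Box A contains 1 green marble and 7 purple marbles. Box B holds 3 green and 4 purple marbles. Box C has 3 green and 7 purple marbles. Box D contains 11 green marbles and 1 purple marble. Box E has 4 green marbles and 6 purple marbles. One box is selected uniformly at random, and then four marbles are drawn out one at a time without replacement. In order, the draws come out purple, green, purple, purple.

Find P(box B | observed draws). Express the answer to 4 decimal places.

0.1989

The likelihood of the observed sequence under each hypothesis: P(data | box A) = (7/8)(1/7)(6/6)(5/5) = 0.125; P(data | box B) = (4/7)(3/6)(3/5)(2/4) = 0.085714; P(data | box C) = (7/10)(3/9)(6/8)(5/7) = 0.125; P(data | box D) = (1/12)(11/11)(0/10) = 0; P(data | box E) = (6/10)(4/9)(5/8)(4/7) = 0.095238.
Multiplying each by its prior: 1/5 · 0.125 = 0.025, 1/5 · 0.085714 = 0.017143, 1/5 · 0.125 = 0.025, 1/5 · 0 = 0, 1/5 · 0.095238 = 0.019048; summing to 0.08619.
By Bayes' rule, P(box B | data) = (0.017143) / (0.08619) = 0.1989.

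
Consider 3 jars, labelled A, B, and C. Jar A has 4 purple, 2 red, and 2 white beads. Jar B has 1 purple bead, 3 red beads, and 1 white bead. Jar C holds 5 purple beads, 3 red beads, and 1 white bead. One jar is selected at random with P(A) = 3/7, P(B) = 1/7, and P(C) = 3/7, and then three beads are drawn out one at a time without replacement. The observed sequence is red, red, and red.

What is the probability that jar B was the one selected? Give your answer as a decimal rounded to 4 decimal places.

0.7368

Compute the likelihood of the observed sequence for each case: P(data | jar A) = (2/8)(1/7)(0/6) = 0; P(data | jar B) = (3/5)(2/4)(1/3) = 1/10; P(data | jar C) = (3/9)(2/8)(1/7) = 1/84.
Weighting by the prior gives 3/7 · 0 = 0, 1/7 · 1/10 = 1/70, 3/7 · 1/84 = 1/196; with total 19/980.
Hence P(jar B | data) = (1/70) / (19/980) = 14/19.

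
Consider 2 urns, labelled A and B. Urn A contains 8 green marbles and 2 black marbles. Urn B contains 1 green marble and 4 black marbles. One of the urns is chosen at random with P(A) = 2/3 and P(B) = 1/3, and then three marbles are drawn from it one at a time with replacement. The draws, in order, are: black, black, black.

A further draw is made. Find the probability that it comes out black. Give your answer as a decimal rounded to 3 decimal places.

Compute the likelihood of the observed sequence for each case: P(data | urn A) = (2/10)(2/10)(2/10) = 1/125; P(data | urn B) = (4/5)(4/5)(4/5) = 64/125.
The prior-weighted likelihoods are 2/3 · 1/125 = 2/375, 1/3 · 64/125 = 64/375; with total 22/125.
Dividing through by the total gives posterior P(urn A | data) = 1/33, P(urn B | data) = 32/33.
So P(black next | data) = Σ P(black next | H) P(H | data) = (1/5)(1/33) + (4/5)(32/33) = 43/55.

0.782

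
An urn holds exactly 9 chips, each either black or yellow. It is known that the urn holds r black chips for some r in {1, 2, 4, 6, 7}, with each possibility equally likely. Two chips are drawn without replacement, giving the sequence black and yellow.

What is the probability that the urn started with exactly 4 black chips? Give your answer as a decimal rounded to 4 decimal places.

0.2703

The likelihood of the observed sequence under each hypothesis: P(data | r = 1) = (1/9)(8/8) = 1/9; P(data | r = 2) = (2/9)(7/8) = 7/36; P(data | r = 4) = (4/9)(5/8) = 5/18; P(data | r = 6) = (6/9)(3/8) = 1/4; P(data | r = 7) = (7/9)(2/8) = 7/36.
Multiplying each by its prior: 1/5 · 1/9 = 1/45, 1/5 · 7/36 = 7/180, 1/5 · 5/18 = 1/18, 1/5 · 1/4 = 1/20, 1/5 · 7/36 = 7/180; these sum to 37/180.
Therefore the posterior P(r = 4 | data) = (1/18) / (37/180) = 10/37.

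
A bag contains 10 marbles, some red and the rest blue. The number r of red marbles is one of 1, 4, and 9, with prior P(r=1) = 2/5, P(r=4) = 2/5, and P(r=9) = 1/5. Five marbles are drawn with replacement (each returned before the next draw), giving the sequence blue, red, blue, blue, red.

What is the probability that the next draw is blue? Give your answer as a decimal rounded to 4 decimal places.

0.6470

For each hypothesis, P(data | H) works out to: P(data | r = 1) = (9/10)(1/10)(9/10)(9/10)(1/10) = 0.00729; P(data | r = 4) = (6/10)(4/10)(6/10)(6/10)(4/10) = 0.03456; P(data | r = 9) = (1/10)(9/10)(1/10)(1/10)(9/10) = 0.00081.
Weighting by the prior gives 2/5 · 0.00729 = 0.002916, 2/5 · 0.03456 = 0.013824, 1/5 · 0.00081 = 0.000162; these sum to 0.016902.
Dividing through by the total gives posterior P(r = 1 | data) = 0.17252, P(r = 4 | data) = 0.81789, P(r = 9 | data) = 0.0095847.
Averaging over the posterior, P(blue next | data) = (9/10)(0.17252) + (3/5)(0.81789) + (1/10)(0.0095847) = 0.64696.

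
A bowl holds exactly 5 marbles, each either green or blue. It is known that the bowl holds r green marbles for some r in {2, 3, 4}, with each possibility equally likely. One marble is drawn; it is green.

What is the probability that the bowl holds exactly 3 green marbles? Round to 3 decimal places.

0.333

Under each hypothesis, the probability of this draw is: P(data | r = 2) = (2/5) = 2/5; P(data | r = 3) = (3/5) = 3/5; P(data | r = 4) = (4/5) = 4/5.
The prior-weighted likelihoods are 1/3 · 2/5 = 2/15, 1/3 · 3/5 = 1/5, 1/3 · 4/5 = 4/15; summing to 3/5.
Hence P(r = 3 | data) = (1/5) / (3/5) = 1/3.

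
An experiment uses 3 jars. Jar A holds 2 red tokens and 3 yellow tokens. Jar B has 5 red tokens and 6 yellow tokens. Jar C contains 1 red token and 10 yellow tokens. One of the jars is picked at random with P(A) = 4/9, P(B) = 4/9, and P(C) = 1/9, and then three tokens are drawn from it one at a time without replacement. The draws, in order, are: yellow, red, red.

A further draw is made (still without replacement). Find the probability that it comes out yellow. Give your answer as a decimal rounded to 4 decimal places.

0.7945

Under each hypothesis, the probability of the observed sequence is: P(data | jar A) = (3/5)(2/4)(1/3) = 0.1; P(data | jar B) = (6/11)(5/10)(4/9) = 0.12121; P(data | jar C) = (10/11)(1/10)(0/9) = 0.
Multiplying each by its prior: 4/9 · 0.1 = 0.044444, 4/9 · 0.12121 = 0.053872, 1/9 · 0 = 0; these sum to 0.098316.
Normalising, the posterior is P(jar A | data) = 0.45205, P(jar B | data) = 0.54795, P(jar C | data) = 0.
The predictive probability is P(yellow next | data) = (1)(0.45205) + (5/8)(0.54795) = 0.79452.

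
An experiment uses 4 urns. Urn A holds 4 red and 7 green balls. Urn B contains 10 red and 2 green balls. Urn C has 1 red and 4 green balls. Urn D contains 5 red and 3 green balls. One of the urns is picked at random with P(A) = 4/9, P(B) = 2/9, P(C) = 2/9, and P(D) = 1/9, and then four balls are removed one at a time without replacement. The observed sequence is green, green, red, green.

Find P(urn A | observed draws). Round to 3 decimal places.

For each hypothesis, P(data | H) works out to: P(data | urn A) = (7/11)(6/10)(4/9)(5/8) = 0.10606; P(data | urn B) = (2/12)(1/11)(10/10)(0/9) = 0; P(data | urn C) = (4/5)(3/4)(1/3)(2/2) = 0.2; P(data | urn D) = (3/8)(2/7)(5/6)(1/5) = 0.017857.
Multiplying each by its prior: 4/9 · 0.10606 = 0.047138, 2/9 · 0 = 0, 2/9 · 0.2 = 0.044444, 1/9 · 0.017857 = 0.0019841; these sum to 0.093567.
By Bayes' rule, P(urn A | data) = (0.047138) / (0.093567) = 0.50379.

0.504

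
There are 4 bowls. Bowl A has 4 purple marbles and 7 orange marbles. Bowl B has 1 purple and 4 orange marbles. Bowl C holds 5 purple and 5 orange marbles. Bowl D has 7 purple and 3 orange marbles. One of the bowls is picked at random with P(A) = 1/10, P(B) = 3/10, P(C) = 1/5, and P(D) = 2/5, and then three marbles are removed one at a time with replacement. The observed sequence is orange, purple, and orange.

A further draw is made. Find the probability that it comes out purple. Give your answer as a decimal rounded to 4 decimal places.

0.4179

Under each hypothesis, the probability of the observed sequence is: P(data | bowl A) = (7/11)(4/11)(7/11) = 0.14726; P(data | bowl B) = (4/5)(1/5)(4/5) = 0.128; P(data | bowl C) = (5/10)(5/10)(5/10) = 0.125; P(data | bowl D) = (3/10)(7/10)(3/10) = 0.063.
Weighting by the prior gives 1/10 · 0.14726 = 0.014726, 3/10 · 0.128 = 0.0384, 1/5 · 0.125 = 0.025, 2/5 · 0.063 = 0.0252; summing to 0.10333.
Normalising, the posterior is P(bowl A | data) = 0.14252, P(bowl B | data) = 0.37164, P(bowl C | data) = 0.24195, P(bowl D | data) = 0.24389.
Averaging over the posterior, P(purple next | data) = (4/11)(0.14252) + (1/5)(0.37164) + (1/2)(0.24195) + (7/10)(0.24389) = 0.41785.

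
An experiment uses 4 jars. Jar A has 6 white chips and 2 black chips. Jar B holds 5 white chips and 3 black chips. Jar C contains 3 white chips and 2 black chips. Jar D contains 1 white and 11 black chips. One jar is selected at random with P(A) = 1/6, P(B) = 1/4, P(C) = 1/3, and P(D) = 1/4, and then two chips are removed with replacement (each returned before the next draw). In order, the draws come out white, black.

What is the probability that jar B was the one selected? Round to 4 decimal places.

0.3101

The likelihood of the observed sequence under each hypothesis: P(data | jar A) = (6/8)(2/8) = 0.1875; P(data | jar B) = (5/8)(3/8) = 0.23438; P(data | jar C) = (3/5)(2/5) = 0.24; P(data | jar D) = (1/12)(11/12) = 0.076389.
Multiplying each by its prior: 1/6 · 0.1875 = 0.03125, 1/4 · 0.23438 = 0.058594, 1/3 · 0.24 = 0.08, 1/4 · 0.076389 = 0.019097; with total 0.18894.
Therefore the posterior P(jar B | data) = (0.058594) / (0.18894) = 0.31012.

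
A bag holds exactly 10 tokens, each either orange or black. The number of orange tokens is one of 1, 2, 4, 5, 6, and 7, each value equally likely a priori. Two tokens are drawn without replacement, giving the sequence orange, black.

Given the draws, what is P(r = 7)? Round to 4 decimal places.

0.1765

Under each hypothesis, the probability of the observed sequence is: P(data | r = 1) = (1/10)(9/9) = 1/10; P(data | r = 2) = (2/10)(8/9) = 8/45; P(data | r = 4) = (4/10)(6/9) = 4/15; P(data | r = 5) = (5/10)(5/9) = 5/18; P(data | r = 6) = (6/10)(4/9) = 4/15; P(data | r = 7) = (7/10)(3/9) = 7/30.
Multiplying each by its prior: 1/6 · 1/10 = 1/60, 1/6 · 8/45 = 4/135, 1/6 · 4/15 = 2/45, 1/6 · 5/18 = 5/108, 1/6 · 4/15 = 2/45, 1/6 · 7/30 = 7/180; summing to 119/540.
Hence P(r = 7 | data) = (7/180) / (119/540) = 3/17.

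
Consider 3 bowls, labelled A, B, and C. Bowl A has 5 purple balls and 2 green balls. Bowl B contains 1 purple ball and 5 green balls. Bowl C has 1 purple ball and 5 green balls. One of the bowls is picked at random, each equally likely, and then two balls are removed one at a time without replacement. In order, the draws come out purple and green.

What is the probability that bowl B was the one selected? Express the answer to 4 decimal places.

0.2917

The likelihood of the observed sequence under each hypothesis: P(data | bowl A) = (5/7)(2/6) = 5/21; P(data | bowl B) = (1/6)(5/5) = 1/6; P(data | bowl C) = (1/6)(5/5) = 1/6.
Multiplying each by its prior: 1/3 · 5/21 = 5/63, 1/3 · 1/6 = 1/18, 1/3 · 1/6 = 1/18; with total 4/21.
Hence P(bowl B | data) = (1/18) / (4/21) = 7/24.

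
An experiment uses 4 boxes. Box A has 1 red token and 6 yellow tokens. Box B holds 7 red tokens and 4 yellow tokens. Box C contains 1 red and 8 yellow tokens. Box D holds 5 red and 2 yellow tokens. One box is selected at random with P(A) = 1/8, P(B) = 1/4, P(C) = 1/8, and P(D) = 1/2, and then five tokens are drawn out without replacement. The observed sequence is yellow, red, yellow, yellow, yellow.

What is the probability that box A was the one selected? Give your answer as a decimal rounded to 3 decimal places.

Under each hypothesis, the probability of the observed sequence is: P(data | box A) = (6/7)(1/6)(5/5)(4/4)(3/3) = 0.14286; P(data | box B) = (4/11)(7/10)(3/9)(2/8)(1/7) = 0.0030303; P(data | box C) = (8/9)(1/8)(7/7)(6/6)(5/5) = 0.11111; P(data | box D) = (2/7)(5/6)(1/5)(0/4) = 0.
Multiplying each by its prior: 1/8 · 0.14286 = 0.017857, 1/4 · 0.0030303 = 0.00075758, 1/8 · 0.11111 = 0.013889, 1/2 · 0 = 0; these sum to 0.032504.
So P(box A | data) = (0.017857) / (0.032504) = 0.54939.

0.549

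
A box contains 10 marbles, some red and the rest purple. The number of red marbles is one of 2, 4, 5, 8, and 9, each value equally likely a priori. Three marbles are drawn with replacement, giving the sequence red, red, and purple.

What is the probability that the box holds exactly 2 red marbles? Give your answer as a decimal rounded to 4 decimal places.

Compute the likelihood of the observed sequence for each case: P(data | r = 2) = (2/10)(2/10)(8/10) = 0.032; P(data | r = 4) = (4/10)(4/10)(6/10) = 0.096; P(data | r = 5) = (5/10)(5/10)(5/10) = 0.125; P(data | r = 8) = (8/10)(8/10)(2/10) = 0.128; P(data | r = 9) = (9/10)(9/10)(1/10) = 0.081.
Weighting by the prior gives 1/5 · 0.032 = 0.0064, 1/5 · 0.096 = 0.0192, 1/5 · 0.125 = 0.025, 1/5 · 0.128 = 0.0256, 1/5 · 0.081 = 0.0162; these sum to 0.0924.
So P(r = 2 | data) = (0.0064) / (0.0924) = 0.069264.

0.0693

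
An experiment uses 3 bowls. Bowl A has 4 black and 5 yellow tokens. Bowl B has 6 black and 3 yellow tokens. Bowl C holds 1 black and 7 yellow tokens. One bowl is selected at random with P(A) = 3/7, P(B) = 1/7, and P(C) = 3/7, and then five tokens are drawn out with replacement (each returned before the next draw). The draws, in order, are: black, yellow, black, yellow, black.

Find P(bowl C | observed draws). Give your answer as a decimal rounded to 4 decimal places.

For each hypothesis, P(data | H) works out to: P(data | bowl A) = (4/9)(5/9)(4/9)(5/9)(4/9) = 0.027096; P(data | bowl B) = (6/9)(3/9)(6/9)(3/9)(6/9) = 0.032922; P(data | bowl C) = (1/8)(7/8)(1/8)(7/8)(1/8) = 0.0014954.
Weighting by the prior gives 3/7 · 0.027096 = 0.011613, 1/7 · 0.032922 = 0.0047031, 3/7 · 0.0014954 = 0.00064087; these sum to 0.016957.
Therefore the posterior P(bowl C | data) = (0.00064087) / (0.016957) = 0.037795.

0.0378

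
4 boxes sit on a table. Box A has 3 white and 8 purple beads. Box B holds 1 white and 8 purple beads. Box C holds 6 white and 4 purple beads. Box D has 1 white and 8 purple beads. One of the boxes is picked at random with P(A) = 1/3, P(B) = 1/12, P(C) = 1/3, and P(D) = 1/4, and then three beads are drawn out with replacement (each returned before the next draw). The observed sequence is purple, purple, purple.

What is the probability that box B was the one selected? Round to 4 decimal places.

For each hypothesis, P(data | H) works out to: P(data | box A) = (8/11)(8/11)(8/11) = 0.38467; P(data | box B) = (8/9)(8/9)(8/9) = 0.70233; P(data | box C) = (4/10)(4/10)(4/10) = 0.064; P(data | box D) = (8/9)(8/9)(8/9) = 0.70233.
Weighting by the prior gives 1/3 · 0.38467 = 0.12822, 1/12 · 0.70233 = 0.058528, 1/3 · 0.064 = 0.021333, 1/4 · 0.70233 = 0.17558; summing to 0.38367.
By Bayes' rule, P(box B | data) = (0.058528) / (0.38367) = 0.15255.

0.1525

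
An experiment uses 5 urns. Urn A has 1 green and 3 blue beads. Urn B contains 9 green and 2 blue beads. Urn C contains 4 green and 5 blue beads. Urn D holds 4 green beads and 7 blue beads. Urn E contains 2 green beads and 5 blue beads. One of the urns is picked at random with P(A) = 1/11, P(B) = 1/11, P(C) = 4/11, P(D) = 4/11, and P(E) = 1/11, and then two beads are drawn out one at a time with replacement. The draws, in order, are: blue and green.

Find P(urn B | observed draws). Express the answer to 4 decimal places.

0.0606

Compute the likelihood of the observed sequence for each case: P(data | urn A) = (3/4)(1/4) = 0.1875; P(data | urn B) = (2/11)(9/11) = 0.14876; P(data | urn C) = (5/9)(4/9) = 0.24691; P(data | urn D) = (7/11)(4/11) = 0.2314; P(data | urn E) = (5/7)(2/7) = 0.20408.
Weighting by the prior gives 1/11 · 0.1875 = 0.017045, 1/11 · 0.14876 = 0.013524, 4/11 · 0.24691 = 0.089787, 4/11 · 0.2314 = 0.084147, 1/11 · 0.20408 = 0.018553; these sum to 0.22306.
So P(urn B | data) = (0.013524) / (0.22306) = 0.060629.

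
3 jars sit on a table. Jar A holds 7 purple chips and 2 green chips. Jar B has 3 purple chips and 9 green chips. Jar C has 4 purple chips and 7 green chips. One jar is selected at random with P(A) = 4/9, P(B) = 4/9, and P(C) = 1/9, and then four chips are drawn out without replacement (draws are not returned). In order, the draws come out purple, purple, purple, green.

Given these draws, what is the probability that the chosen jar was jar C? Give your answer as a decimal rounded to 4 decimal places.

For each hypothesis, P(data | H) works out to: P(data | jar A) = (7/9)(6/8)(5/7)(2/6) = 0.13889; P(data | jar B) = (3/12)(2/11)(1/10)(9/9) = 0.0045455; P(data | jar C) = (4/11)(3/10)(2/9)(7/8) = 0.021212.
The prior-weighted likelihoods are 4/9 · 0.13889 = 0.061728, 4/9 · 0.0045455 = 0.0020202, 1/9 · 0.021212 = 0.0023569; with total 0.066105.
So P(jar C | data) = (0.0023569) / (0.066105) = 0.035654.

0.0357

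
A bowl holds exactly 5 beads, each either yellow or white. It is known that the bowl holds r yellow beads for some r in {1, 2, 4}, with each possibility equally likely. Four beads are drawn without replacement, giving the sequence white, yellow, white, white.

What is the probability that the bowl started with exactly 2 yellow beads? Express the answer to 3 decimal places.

0.333

The likelihood of the observed sequence under each hypothesis: P(data | r = 1) = (4/5)(1/4)(3/3)(2/2) = 1/5; P(data | r = 2) = (3/5)(2/4)(2/3)(1/2) = 1/10; P(data | r = 4) = (1/5)(4/4)(0/3) = 0.
The prior-weighted likelihoods are 1/3 · 1/5 = 1/15, 1/3 · 1/10 = 1/30, 1/3 · 0 = 0; these sum to 1/10.
Therefore the posterior P(r = 2 | data) = (1/30) / (1/10) = 1/3.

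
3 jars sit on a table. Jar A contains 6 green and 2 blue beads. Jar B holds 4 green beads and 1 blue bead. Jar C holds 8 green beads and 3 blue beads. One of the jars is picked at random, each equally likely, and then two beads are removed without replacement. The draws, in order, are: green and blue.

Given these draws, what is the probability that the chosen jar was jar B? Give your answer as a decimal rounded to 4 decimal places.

Compute the likelihood of the observed sequence for each case: P(data | jar A) = (6/8)(2/7) = 0.21429; P(data | jar B) = (4/5)(1/4) = 0.2; P(data | jar C) = (8/11)(3/10) = 0.21818.
The prior-weighted likelihoods are 1/3 · 0.21429 = 0.071429, 1/3 · 0.2 = 0.066667, 1/3 · 0.21818 = 0.072727; with total 0.21082.
Hence P(jar B | data) = (0.066667) / (0.21082) = 0.31622.

0.3162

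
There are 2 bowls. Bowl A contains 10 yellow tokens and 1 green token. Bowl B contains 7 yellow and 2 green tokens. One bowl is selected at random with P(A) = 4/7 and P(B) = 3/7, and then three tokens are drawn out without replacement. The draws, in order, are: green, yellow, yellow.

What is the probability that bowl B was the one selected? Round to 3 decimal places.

0.579

Compute the likelihood of the observed sequence for each case: P(data | bowl A) = (1/11)(10/10)(9/9) = 1/11; P(data | bowl B) = (2/9)(7/8)(6/7) = 1/6.
Multiplying each by its prior: 4/7 · 1/11 = 4/77, 3/7 · 1/6 = 1/14; summing to 19/154.
Therefore the posterior P(bowl B | data) = (1/14) / (19/154) = 11/19.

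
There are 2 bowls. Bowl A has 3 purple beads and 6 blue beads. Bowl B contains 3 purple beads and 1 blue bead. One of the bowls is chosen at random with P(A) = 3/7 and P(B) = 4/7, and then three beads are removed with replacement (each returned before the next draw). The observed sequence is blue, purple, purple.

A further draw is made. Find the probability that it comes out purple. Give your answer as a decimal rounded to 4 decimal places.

0.6320

Under each hypothesis, the probability of the observed sequence is: P(data | bowl A) = (6/9)(3/9)(3/9) = 0.074074; P(data | bowl B) = (1/4)(3/4)(3/4) = 0.14062.
Weighting by the prior gives 3/7 · 0.074074 = 0.031746, 4/7 · 0.14062 = 0.080357; summing to 0.1121.
Normalising, the posterior is P(bowl A | data) = 0.28319, P(bowl B | data) = 0.71681.
Averaging over the posterior, P(purple next | data) = (1/3)(0.28319) + (3/4)(0.71681) = 0.63201.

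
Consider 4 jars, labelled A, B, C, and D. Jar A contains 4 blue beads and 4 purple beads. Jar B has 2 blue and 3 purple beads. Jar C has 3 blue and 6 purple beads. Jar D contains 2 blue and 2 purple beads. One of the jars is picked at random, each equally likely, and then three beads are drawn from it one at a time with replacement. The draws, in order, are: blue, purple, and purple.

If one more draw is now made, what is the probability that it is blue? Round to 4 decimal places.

0.4279

Under each hypothesis, the probability of the observed sequence is: P(data | jar A) = (4/8)(4/8)(4/8) = 0.125; P(data | jar B) = (2/5)(3/5)(3/5) = 0.144; P(data | jar C) = (3/9)(6/9)(6/9) = 0.14815; P(data | jar D) = (2/4)(2/4)(2/4) = 0.125.
Multiplying each by its prior: 1/4 · 0.125 = 0.03125, 1/4 · 0.144 = 0.036, 1/4 · 0.14815 = 0.037037, 1/4 · 0.125 = 0.03125; with total 0.13554.
Normalising, the posterior is P(jar A | data) = 0.23056, P(jar B | data) = 0.26561, P(jar C | data) = 0.27326, P(jar D | data) = 0.23056.
Averaging over the posterior, P(blue next | data) = (1/2)(0.23056) + (2/5)(0.26561) + (1/3)(0.27326) + (1/2)(0.23056) = 0.4279.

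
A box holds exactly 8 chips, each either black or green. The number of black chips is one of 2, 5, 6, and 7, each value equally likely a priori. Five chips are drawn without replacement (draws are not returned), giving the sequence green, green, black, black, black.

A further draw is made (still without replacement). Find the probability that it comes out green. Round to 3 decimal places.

Compute the likelihood of the observed sequence for each case: P(data | r = 2) = (6/8)(5/7)(2/6)(1/5)(0/4) = 0; P(data | r = 5) = (3/8)(2/7)(5/6)(4/5)(3/4) = 3/56; P(data | r = 6) = (2/8)(1/7)(6/6)(5/5)(4/4) = 1/28; P(data | r = 7) = (1/8)(0/7) = 0.
Multiplying each by its prior: 1/4 · 0 = 0, 1/4 · 3/56 = 3/224, 1/4 · 1/28 = 1/112, 1/4 · 0 = 0; with total 5/224.
Normalising, the posterior is P(r = 2 | data) = 0, P(r = 5 | data) = 3/5, P(r = 6 | data) = 2/5, P(r = 7 | data) = 0.
The predictive probability is P(green next | data) = (1/3)(3/5) + (0)(2/5) = 1/5.

0.200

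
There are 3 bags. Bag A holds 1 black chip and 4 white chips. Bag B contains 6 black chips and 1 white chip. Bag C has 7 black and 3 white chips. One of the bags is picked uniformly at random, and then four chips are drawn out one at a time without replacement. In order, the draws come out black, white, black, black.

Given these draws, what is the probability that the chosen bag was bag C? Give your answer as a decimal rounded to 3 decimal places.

0.467

For each hypothesis, P(data | H) works out to: P(data | bag A) = (1/5)(4/4)(0/3) = 0; P(data | bag B) = (6/7)(1/6)(5/5)(4/4) = 1/7; P(data | bag C) = (7/10)(3/9)(6/8)(5/7) = 1/8.
Multiplying each by its prior: 1/3 · 0 = 0, 1/3 · 1/7 = 1/21, 1/3 · 1/8 = 1/24; these sum to 5/56.
So P(bag C | data) = (1/24) / (5/56) = 7/15.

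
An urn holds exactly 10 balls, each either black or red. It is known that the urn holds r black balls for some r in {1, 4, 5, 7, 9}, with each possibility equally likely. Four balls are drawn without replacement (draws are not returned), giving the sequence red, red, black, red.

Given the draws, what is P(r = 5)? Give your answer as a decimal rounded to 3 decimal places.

Under each hypothesis, the probability of the observed sequence is: P(data | r = 1) = (9/10)(8/9)(1/8)(7/7) = 0.1; P(data | r = 4) = (6/10)(5/9)(4/8)(4/7) = 0.095238; P(data | r = 5) = (5/10)(4/9)(5/8)(3/7) = 0.059524; P(data | r = 7) = (3/10)(2/9)(7/8)(1/7) = 0.0083333; P(data | r = 9) = (1/10)(0/9) = 0.
Weighting by the prior gives 1/5 · 0.1 = 0.02, 1/5 · 0.095238 = 0.019048, 1/5 · 0.059524 = 0.011905, 1/5 · 0.0083333 = 0.0016667, 1/5 · 0 = 0; with total 0.052619.
Therefore the posterior P(r = 5 | data) = (0.011905) / (0.052619) = 0.22624.

0.226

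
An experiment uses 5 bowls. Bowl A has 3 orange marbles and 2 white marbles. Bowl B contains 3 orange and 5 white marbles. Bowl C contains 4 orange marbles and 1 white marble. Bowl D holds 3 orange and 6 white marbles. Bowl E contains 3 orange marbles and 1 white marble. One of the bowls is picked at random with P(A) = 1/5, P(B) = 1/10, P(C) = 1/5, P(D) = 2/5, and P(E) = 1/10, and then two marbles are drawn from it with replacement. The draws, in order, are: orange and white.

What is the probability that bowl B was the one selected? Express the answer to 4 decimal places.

Compute the likelihood of the observed sequence for each case: P(data | bowl A) = (3/5)(2/5) = 0.24; P(data | bowl B) = (3/8)(5/8) = 0.23438; P(data | bowl C) = (4/5)(1/5) = 0.16; P(data | bowl D) = (3/9)(6/9) = 0.22222; P(data | bowl E) = (3/4)(1/4) = 0.1875.
Weighting by the prior gives 1/5 · 0.24 = 0.048, 1/10 · 0.23438 = 0.023438, 1/5 · 0.16 = 0.032, 2/5 · 0.22222 = 0.088889, 1/10 · 0.1875 = 0.01875; these sum to 0.21108.
So P(bowl B | data) = (0.023438) / (0.21108) = 0.11104.

0.1110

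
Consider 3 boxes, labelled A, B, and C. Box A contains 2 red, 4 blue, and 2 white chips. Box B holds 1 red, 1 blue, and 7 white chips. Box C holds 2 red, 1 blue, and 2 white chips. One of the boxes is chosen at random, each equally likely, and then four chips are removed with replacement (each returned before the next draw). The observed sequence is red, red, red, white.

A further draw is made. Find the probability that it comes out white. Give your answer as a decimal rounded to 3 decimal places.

For each hypothesis, P(data | H) works out to: P(data | box A) = (2/8)(2/8)(2/8)(2/8) = 0.0039062; P(data | box B) = (1/9)(1/9)(1/9)(7/9) = 0.0010669; P(data | box C) = (2/5)(2/5)(2/5)(2/5) = 0.0256.
The prior-weighted likelihoods are 1/3 · 0.0039062 = 0.0013021, 1/3 · 0.0010669 = 0.00035564, 1/3 · 0.0256 = 0.0085333; these sum to 0.010191.
Dividing through by the total gives posterior P(box A | data) = 0.12777, P(box B | data) = 0.034897, P(box C | data) = 0.83734.
So P(white next | data) = Σ P(white next | H) P(H | data) = (1/4)(0.12777) + (7/9)(0.034897) + (2/5)(0.83734) = 0.39402.

0.394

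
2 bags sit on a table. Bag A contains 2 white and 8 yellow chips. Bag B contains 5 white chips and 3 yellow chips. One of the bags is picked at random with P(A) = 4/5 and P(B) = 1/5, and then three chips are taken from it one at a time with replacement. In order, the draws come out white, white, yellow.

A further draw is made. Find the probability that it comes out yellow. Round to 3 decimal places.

The likelihood of the observed sequence under each hypothesis: P(data | bag A) = (2/10)(2/10)(8/10) = 0.032; P(data | bag B) = (5/8)(5/8)(3/8) = 0.14648.
Weighting by the prior gives 4/5 · 0.032 = 0.0256, 1/5 · 0.14648 = 0.029297; with total 0.054897.
The posterior is then P(bag A | data) = 0.46633, P(bag B | data) = 0.53367.
So P(yellow next | data) = Σ P(yellow next | H) P(H | data) = (4/5)(0.46633) + (3/8)(0.53367) = 0.57319.

0.573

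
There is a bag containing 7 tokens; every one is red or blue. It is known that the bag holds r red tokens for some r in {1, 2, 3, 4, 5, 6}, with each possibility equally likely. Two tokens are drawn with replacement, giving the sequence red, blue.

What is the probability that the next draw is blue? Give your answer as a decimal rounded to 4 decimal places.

Compute the likelihood of the observed sequence for each case: P(data | r = 1) = (1/7)(6/7) = 6/49; P(data | r = 2) = (2/7)(5/7) = 10/49; P(data | r = 3) = (3/7)(4/7) = 12/49; P(data | r = 4) = (4/7)(3/7) = 12/49; P(data | r = 5) = (5/7)(2/7) = 10/49; P(data | r = 6) = (6/7)(1/7) = 6/49.
The prior-weighted likelihoods are 1/6 · 6/49 = 1/49, 1/6 · 10/49 = 5/147, 1/6 · 12/49 = 2/49, 1/6 · 12/49 = 2/49, 1/6 · 10/49 = 5/147, 1/6 · 6/49 = 1/49; with total 4/21.
The posterior is then P(r = 1 | data) = 3/28, P(r = 2 | data) = 5/28, P(r = 3 | data) = 3/14, P(r = 4 | data) = 3/14, P(r = 5 | data) = 5/28, P(r = 6 | data) = 3/28.
So P(blue next | data) = Σ P(blue next | H) P(H | data) = (6/7)(3/28) + (5/7)(5/28) + (4/7)(3/14) + (3/7)(3/14) + (2/7)(5/28) + (1/7)(3/28) = 1/2.

0.5000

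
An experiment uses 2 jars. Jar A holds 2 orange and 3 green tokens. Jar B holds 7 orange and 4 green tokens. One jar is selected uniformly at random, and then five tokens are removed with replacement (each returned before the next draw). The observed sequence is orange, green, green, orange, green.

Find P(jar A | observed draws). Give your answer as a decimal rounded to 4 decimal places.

0.6396

Under each hypothesis, the probability of the observed sequence is: P(data | jar A) = (2/5)(3/5)(3/5)(2/5)(3/5) = 0.03456; P(data | jar B) = (7/11)(4/11)(4/11)(7/11)(4/11) = 0.019472.
Weighting by the prior gives 1/2 · 0.03456 = 0.01728, 1/2 · 0.019472 = 0.009736; with total 0.027016.
Hence P(jar A | data) = (0.01728) / (0.027016) = 0.63962.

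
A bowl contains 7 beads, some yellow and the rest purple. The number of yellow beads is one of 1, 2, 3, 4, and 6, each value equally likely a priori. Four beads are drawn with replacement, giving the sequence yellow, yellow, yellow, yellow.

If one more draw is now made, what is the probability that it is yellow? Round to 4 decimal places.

0.7858

For each hypothesis, P(data | H) works out to: P(data | r = 1) = (1/7)(1/7)(1/7)(1/7) = 0.00041649; P(data | r = 2) = (2/7)(2/7)(2/7)(2/7) = 0.0066639; P(data | r = 3) = (3/7)(3/7)(3/7)(3/7) = 0.033736; P(data | r = 4) = (4/7)(4/7)(4/7)(4/7) = 0.10662; P(data | r = 6) = (6/7)(6/7)(6/7)(6/7) = 0.53978.
Weighting by the prior gives 1/5 · 0.00041649 = 8.3299e-05, 1/5 · 0.0066639 = 0.0013328, 1/5 · 0.033736 = 0.0067472, 1/5 · 0.10662 = 0.021324, 1/5 · 0.53978 = 0.10796; these sum to 0.13744.
Dividing through by the total gives posterior P(r = 1 | data) = 0.00060606, P(r = 2 | data) = 0.009697, P(r = 3 | data) = 0.049091, P(r = 4 | data) = 0.15515, P(r = 6 | data) = 0.78545.
The predictive probability is P(yellow next | data) = (1/7)(0.00060606) + (2/7)(0.009697) + (3/7)(0.049091) + (4/7)(0.15515) + (6/7)(0.78545) = 0.7858.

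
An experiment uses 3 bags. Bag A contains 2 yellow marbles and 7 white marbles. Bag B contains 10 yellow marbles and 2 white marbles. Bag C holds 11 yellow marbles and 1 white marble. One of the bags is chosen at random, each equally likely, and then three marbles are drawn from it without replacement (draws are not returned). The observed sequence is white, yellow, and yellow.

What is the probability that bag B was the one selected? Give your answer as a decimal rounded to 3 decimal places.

0.551

Under each hypothesis, the probability of the observed sequence is: P(data | bag A) = (7/9)(2/8)(1/7) = 1/36; P(data | bag B) = (2/12)(10/11)(9/10) = 3/22; P(data | bag C) = (1/12)(11/11)(10/10) = 1/12.
Multiplying each by its prior: 1/3 · 1/36 = 1/108, 1/3 · 3/22 = 1/22, 1/3 · 1/12 = 1/36; these sum to 49/594.
Hence P(bag B | data) = (1/22) / (49/594) = 27/49.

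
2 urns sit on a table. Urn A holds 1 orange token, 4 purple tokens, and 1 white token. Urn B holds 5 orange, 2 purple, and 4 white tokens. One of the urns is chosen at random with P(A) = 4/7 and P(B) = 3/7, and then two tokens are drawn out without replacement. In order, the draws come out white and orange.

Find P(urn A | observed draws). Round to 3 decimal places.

Compute the likelihood of the observed sequence for each case: P(data | urn A) = (1/6)(1/5) = 1/30; P(data | urn B) = (4/11)(5/10) = 2/11.
Multiplying each by its prior: 4/7 · 1/30 = 2/105, 3/7 · 2/11 = 6/77; these sum to 16/165.
Hence P(urn A | data) = (2/105) / (16/165) = 11/56.

0.196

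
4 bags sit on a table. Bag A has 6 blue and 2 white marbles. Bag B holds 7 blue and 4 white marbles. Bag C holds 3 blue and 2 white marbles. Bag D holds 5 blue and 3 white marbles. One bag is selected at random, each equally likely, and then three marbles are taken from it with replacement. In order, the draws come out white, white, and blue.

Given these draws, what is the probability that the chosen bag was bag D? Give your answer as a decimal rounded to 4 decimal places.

0.2791

For each hypothesis, P(data | H) works out to: P(data | bag A) = (2/8)(2/8)(6/8) = 0.046875; P(data | bag B) = (4/11)(4/11)(7/11) = 0.084147; P(data | bag C) = (2/5)(2/5)(3/5) = 0.096; P(data | bag D) = (3/8)(3/8)(5/8) = 0.087891.
Multiplying each by its prior: 1/4 · 0.046875 = 0.011719, 1/4 · 0.084147 = 0.021037, 1/4 · 0.096 = 0.024, 1/4 · 0.087891 = 0.021973; with total 0.078728.
By Bayes' rule, P(bag D | data) = (0.021973) / (0.078728) = 0.2791.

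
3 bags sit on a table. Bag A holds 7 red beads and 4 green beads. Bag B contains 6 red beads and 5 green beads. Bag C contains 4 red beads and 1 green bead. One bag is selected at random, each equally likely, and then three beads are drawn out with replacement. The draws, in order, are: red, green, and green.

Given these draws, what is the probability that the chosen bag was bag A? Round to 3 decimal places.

0.368

For each hypothesis, P(data | H) works out to: P(data | bag A) = (7/11)(4/11)(4/11) = 0.084147; P(data | bag B) = (6/11)(5/11)(5/11) = 0.1127; P(data | bag C) = (4/5)(1/5)(1/5) = 0.032.
The prior-weighted likelihoods are 1/3 · 0.084147 = 0.028049, 1/3 · 0.1127 = 0.037566, 1/3 · 0.032 = 0.010667; these sum to 0.076281.
Therefore the posterior P(bag A | data) = (0.028049) / (0.076281) = 0.3677.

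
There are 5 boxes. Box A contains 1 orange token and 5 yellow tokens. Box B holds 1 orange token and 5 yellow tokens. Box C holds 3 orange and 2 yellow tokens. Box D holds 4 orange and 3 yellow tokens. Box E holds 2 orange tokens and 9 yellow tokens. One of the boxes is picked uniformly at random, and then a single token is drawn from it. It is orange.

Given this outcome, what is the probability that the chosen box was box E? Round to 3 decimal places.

Under each hypothesis, the probability of this draw is: P(data | box A) = (1/6) = 0.16667; P(data | box B) = (1/6) = 0.16667; P(data | box C) = (3/5) = 0.6; P(data | box D) = (4/7) = 0.57143; P(data | box E) = (2/11) = 0.18182.
Multiplying each by its prior: 1/5 · 0.16667 = 0.033333, 1/5 · 0.16667 = 0.033333, 1/5 · 0.6 = 0.12, 1/5 · 0.57143 = 0.11429, 1/5 · 0.18182 = 0.036364; these sum to 0.33732.
By Bayes' rule, P(box E | data) = (0.036364) / (0.33732) = 0.1078.

0.108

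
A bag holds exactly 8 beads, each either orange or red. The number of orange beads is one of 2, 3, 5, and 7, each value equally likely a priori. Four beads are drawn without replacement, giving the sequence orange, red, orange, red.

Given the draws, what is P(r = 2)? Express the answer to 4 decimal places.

0.2000

The likelihood of the observed sequence under each hypothesis: P(data | r = 2) = (2/8)(6/7)(1/6)(5/5) = 1/28; P(data | r = 3) = (3/8)(5/7)(2/6)(4/5) = 1/14; P(data | r = 5) = (5/8)(3/7)(4/6)(2/5) = 1/14; P(data | r = 7) = (7/8)(1/7)(6/6)(0/5) = 0.
Multiplying each by its prior: 1/4 · 1/28 = 1/112, 1/4 · 1/14 = 1/56, 1/4 · 1/14 = 1/56, 1/4 · 0 = 0; these sum to 5/112.
Therefore the posterior P(r = 2 | data) = (1/112) / (5/112) = 1/5.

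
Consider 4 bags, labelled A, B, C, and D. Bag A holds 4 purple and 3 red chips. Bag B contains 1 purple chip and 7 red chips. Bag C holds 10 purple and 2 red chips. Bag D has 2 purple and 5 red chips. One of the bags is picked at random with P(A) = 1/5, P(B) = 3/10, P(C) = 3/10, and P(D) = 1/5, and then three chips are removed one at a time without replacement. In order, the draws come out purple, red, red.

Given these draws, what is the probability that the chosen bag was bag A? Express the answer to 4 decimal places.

The likelihood of the observed sequence under each hypothesis: P(data | bag A) = (4/7)(3/6)(2/5) = 0.11429; P(data | bag B) = (1/8)(7/7)(6/6) = 0.125; P(data | bag C) = (10/12)(2/11)(1/10) = 0.015152; P(data | bag D) = (2/7)(5/6)(4/5) = 0.19048.
Weighting by the prior gives 1/5 · 0.11429 = 0.022857, 3/10 · 0.125 = 0.0375, 3/10 · 0.015152 = 0.0045455, 1/5 · 0.19048 = 0.038095; summing to 0.103.
So P(bag A | data) = (0.022857) / (0.103) = 0.22192.

0.2219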